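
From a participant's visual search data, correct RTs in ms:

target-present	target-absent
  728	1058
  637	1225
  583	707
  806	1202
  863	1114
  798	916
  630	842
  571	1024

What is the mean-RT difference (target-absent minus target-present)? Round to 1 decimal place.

M(target-present) = 5616/8 = 702.000
M(target-absent) = 8088/8 = 1011.000
Difference = 1011.000 − 702.000 = 309.000 ms

309.0 ms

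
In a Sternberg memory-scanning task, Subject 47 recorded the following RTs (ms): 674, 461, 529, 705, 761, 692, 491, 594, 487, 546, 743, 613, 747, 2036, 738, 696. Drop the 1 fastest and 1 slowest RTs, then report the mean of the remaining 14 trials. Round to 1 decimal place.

644.0 ms

Sorted: 461, 487, 491, 529, 546, 594, 613, 674, 692, 696, 705, 738, 743, 747, 761, 2036
Drop lowest 1 (461) and highest 1 (2036)
Remaining (n=14): Σ = 9016, mean = 9016/14 = 644.000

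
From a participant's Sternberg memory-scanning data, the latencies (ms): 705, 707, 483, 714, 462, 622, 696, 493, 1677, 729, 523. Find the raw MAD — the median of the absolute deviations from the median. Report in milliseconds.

Sorted: 462, 483, 493, 523, 622, 696, 705, 707, 714, 729, 1677 → median = 696
|x − 696|: 9, 11, 213, 18, 234, 74, 0, 203, 981, 33, 173
Sorted deviations: 0, 9, 11, 18, 33, 74, 173, 203, 213, 234, 981 → MAD = 74

74 ms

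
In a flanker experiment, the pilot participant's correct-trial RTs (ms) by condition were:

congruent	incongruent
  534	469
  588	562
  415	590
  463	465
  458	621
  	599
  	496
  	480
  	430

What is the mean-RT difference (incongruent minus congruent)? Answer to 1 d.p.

32.0 ms

M(congruent) = 2458/5 = 491.600
M(incongruent) = 4712/9 = 523.556
Difference = 523.556 − 491.600 = 31.956 ms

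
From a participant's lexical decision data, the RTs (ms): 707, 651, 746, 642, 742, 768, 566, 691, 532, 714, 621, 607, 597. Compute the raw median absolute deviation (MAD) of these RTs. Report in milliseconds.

Sorted: 532, 566, 597, 607, 621, 642, 651, 691, 707, 714, 742, 746, 768 → median = 651
|x − 651|: 56, 0, 95, 9, 91, 117, 85, 40, 119, 63, 30, 44, 54
Sorted deviations: 0, 9, 30, 40, 44, 54, 56, 63, 85, 91, 95, 117, 119 → MAD = 56

56 ms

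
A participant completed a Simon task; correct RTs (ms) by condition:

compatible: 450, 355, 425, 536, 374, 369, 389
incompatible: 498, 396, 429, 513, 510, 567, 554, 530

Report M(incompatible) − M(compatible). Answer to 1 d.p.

M(compatible) = 2898/7 = 414.000
M(incompatible) = 3997/8 = 499.625
Difference = 499.625 − 414.000 = 85.625 ms

85.6 ms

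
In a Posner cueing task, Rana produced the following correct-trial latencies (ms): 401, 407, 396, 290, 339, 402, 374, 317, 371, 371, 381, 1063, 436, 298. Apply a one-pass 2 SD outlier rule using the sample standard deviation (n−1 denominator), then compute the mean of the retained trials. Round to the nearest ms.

n = 14, ΣRT = 5846, M = 417.571
Σ(x−M)² = 472445.43; s = √(472445.43/13) = 190.636
Cutoffs: 417.571 ± 2·190.636 → [36.3, 798.8]
Outside: 1063 → excluded.
Retained (n=13): Σ = 4783, mean = 4783/13 = 367.923

368 ms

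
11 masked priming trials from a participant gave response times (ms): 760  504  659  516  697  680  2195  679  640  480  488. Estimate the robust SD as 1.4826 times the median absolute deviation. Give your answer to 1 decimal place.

149.7 ms

Sorted: 480, 488, 504, 516, 640, 659, 679, 680, 697, 760, 2195 → median = 659
|x − 659| sorted: 0, 19, 20, 21, 38, 101, 143, 155, 171, 179, 1536 → MAD = 101
Robust SD ≈ 1.4826 × 101 = 149.743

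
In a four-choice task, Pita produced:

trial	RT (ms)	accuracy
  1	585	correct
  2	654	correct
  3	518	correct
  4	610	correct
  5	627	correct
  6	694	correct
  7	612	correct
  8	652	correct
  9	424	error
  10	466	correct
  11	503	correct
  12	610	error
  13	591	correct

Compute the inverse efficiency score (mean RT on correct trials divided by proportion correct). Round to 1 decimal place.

Correct trials (n=11): 585, 654, 518, 610, 627, 694, 612, 652, 466, 503, 591
Mean correct RT = 6512/11 = 592.0000 ms
Proportion correct = 11/13
IES = 592.0000 / (11/13) = 699.636 ms

699.6 ms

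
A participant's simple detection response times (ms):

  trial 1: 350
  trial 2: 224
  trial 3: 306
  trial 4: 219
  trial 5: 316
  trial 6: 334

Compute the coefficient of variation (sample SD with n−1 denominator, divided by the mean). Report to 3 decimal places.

n = 6, Σ = 1749, M = 291.5000
Σ(x−M)² = 15851.500; s = √(15851.500/5) = 56.3054
CV = 56.3054 / 291.5000 = 0.19316

0.193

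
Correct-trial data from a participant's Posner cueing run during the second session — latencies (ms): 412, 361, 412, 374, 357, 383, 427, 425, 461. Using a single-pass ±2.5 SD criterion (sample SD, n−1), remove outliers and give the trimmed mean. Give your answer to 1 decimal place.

401.3 ms

n = 9, ΣRT = 3612, M = 401.333
Σ(x−M)² = 9682.00; s = √(9682.00/8) = 34.789
Cutoffs: 401.333 ± 2.5·34.789 → [314.4, 488.3]
No RTs fall outside the cutoffs; all 9 retained. Mean = 3612/9 = 401.333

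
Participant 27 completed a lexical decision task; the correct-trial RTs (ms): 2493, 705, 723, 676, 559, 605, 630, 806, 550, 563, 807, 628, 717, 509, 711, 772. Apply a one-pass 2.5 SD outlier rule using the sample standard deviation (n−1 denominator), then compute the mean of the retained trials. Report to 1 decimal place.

664.1 ms

n = 16, ΣRT = 12454, M = 778.375
Σ(x−M)² = 3262715.75; s = √(3262715.75/15) = 466.384
Cutoffs: 778.375 ± 2.5·466.384 → [-387.6, 1944.3]
Outside: 2493 → excluded.
Retained (n=15): Σ = 9961, mean = 9961/15 = 664.067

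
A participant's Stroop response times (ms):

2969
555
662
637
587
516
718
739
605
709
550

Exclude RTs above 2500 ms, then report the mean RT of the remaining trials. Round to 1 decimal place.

Excluded: 2969
Retained (n=10): Σ = 6278
Mean = 6278/10 = 627.8000

627.8 ms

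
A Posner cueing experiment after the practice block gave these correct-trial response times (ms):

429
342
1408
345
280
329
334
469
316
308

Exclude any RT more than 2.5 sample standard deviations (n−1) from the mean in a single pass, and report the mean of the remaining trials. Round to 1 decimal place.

n = 10, ΣRT = 4560, M = 456.000
Σ(x−M)² = 1036012.00; s = √(1036012.00/9) = 339.282
Cutoffs: 456.000 ± 2.5·339.282 → [-392.2, 1304.2]
Outside: 1408 → excluded.
Retained (n=9): Σ = 3152, mean = 3152/9 = 350.222

350.2 ms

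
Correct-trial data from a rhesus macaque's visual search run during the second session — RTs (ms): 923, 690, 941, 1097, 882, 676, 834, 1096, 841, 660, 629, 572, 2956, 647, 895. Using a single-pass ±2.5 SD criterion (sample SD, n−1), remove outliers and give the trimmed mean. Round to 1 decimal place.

813.1 ms

n = 15, ΣRT = 14339, M = 955.933
Σ(x−M)² = 4664738.93; s = √(4664738.93/14) = 577.231
Cutoffs: 955.933 ± 2.5·577.231 → [-487.1, 2399.0]
Outside: 2956 → excluded.
Retained (n=14): Σ = 11383, mean = 11383/14 = 813.071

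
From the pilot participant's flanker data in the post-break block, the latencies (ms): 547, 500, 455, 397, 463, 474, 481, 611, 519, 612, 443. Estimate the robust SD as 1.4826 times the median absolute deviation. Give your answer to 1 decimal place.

Sorted: 397, 443, 455, 463, 474, 481, 500, 519, 547, 611, 612 → median = 481
|x − 481| sorted: 0, 7, 18, 19, 26, 38, 38, 66, 84, 130, 131 → MAD = 38
Robust SD ≈ 1.4826 × 38 = 56.339

56.3 ms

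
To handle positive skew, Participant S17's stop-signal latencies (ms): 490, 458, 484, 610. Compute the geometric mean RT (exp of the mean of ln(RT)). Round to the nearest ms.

ln(RT): 6.1944, 6.1269, 6.1821, 6.4135
Mean ln(RT) = 24.9168/4 = 6.22920
Geometric mean = exp(6.22920) = 507.35 ms

507 ms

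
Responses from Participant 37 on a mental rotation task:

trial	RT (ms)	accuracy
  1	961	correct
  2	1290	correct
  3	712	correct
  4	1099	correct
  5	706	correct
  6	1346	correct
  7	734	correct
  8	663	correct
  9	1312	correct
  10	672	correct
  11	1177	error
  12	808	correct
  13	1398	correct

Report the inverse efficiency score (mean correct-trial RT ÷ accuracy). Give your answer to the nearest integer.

Correct trials (n=12): 961, 1290, 712, 1099, 706, 1346, 734, 663, 1312, 672, 808, 1398
Mean correct RT = 11701/12 = 975.0833 ms
Proportion correct = 12/13
IES = 975.0833 / (12/13) = 1056.340 ms

1056 ms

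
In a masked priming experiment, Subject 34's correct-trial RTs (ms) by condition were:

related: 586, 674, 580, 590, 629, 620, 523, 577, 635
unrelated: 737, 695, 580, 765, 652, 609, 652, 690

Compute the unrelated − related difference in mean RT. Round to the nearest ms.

71 ms

M(related) = 5414/9 = 601.556
M(unrelated) = 5380/8 = 672.500
Difference = 672.500 − 601.556 = 70.944 ms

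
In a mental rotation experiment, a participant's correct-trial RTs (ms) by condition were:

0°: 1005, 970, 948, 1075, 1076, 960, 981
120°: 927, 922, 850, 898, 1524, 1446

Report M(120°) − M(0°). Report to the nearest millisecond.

M(0°) = 7015/7 = 1002.143
M(120°) = 6567/6 = 1094.500
Difference = 1094.500 − 1002.143 = 92.357 ms

92 ms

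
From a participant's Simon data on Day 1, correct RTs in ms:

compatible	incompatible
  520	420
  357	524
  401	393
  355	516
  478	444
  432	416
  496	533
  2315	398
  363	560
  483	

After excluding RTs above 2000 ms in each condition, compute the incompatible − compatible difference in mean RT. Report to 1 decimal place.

compatible: exclude 2315
M(compatible) = 3885/9 = 431.667
M(incompatible) = 4204/9 = 467.111
Difference = 467.111 − 431.667 = 35.444 ms

35.4 ms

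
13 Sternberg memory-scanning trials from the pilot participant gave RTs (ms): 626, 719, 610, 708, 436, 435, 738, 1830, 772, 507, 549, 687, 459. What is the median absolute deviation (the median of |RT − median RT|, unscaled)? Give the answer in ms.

Sorted: 435, 436, 459, 507, 549, 610, 626, 687, 708, 719, 738, 772, 1830 → median = 626
|x − 626|: 0, 93, 16, 82, 190, 191, 112, 1204, 146, 119, 77, 61, 167
Sorted deviations: 0, 16, 61, 77, 82, 93, 112, 119, 146, 167, 190, 191, 1204 → MAD = 112

112 ms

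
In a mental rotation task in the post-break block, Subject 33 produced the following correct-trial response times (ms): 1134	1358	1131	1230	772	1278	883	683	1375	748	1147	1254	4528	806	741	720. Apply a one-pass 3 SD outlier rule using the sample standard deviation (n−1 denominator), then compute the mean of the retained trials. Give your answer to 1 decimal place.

1017.3 ms

n = 16, ΣRT = 19788, M = 1236.750
Σ(x−M)² = 12482973.00; s = √(12482973.00/15) = 912.249
Cutoffs: 1236.750 ± 3·912.249 → [-1500.0, 3973.5]
Outside: 4528 → excluded.
Retained (n=15): Σ = 15260, mean = 15260/15 = 1017.333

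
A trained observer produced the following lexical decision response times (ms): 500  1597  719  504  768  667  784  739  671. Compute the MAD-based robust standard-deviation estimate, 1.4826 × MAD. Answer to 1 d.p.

Sorted: 500, 504, 667, 671, 719, 739, 768, 784, 1597 → median = 719
|x − 719| sorted: 0, 20, 48, 49, 52, 65, 215, 219, 878 → MAD = 52
Robust SD ≈ 1.4826 × 52 = 77.095

77.1 ms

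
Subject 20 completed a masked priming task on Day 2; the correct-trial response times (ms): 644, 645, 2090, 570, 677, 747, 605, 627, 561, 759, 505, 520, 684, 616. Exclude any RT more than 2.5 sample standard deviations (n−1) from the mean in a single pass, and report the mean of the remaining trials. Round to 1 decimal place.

n = 14, ΣRT = 10250, M = 732.143
Σ(x−M)² = 2058327.71; s = √(2058327.71/13) = 397.911
Cutoffs: 732.143 ± 2.5·397.911 → [-262.6, 1726.9]
Outside: 2090 → excluded.
Retained (n=13): Σ = 8160, mean = 8160/13 = 627.692

627.7 ms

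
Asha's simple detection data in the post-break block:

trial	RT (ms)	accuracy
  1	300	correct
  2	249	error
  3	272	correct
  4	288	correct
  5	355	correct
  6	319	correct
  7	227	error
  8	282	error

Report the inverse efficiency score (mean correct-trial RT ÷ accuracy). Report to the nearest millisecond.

Correct trials (n=5): 300, 272, 288, 355, 319
Mean correct RT = 1534/5 = 306.8000 ms
Proportion correct = 5/8
IES = 306.8000 / (5/8) = 490.880 ms

491 ms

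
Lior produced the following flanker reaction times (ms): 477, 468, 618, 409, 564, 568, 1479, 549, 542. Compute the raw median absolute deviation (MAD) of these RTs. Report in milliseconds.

Sorted: 409, 468, 477, 542, 549, 564, 568, 618, 1479 → median = 549
|x − 549|: 72, 81, 69, 140, 15, 19, 930, 0, 7
Sorted deviations: 0, 7, 15, 19, 69, 72, 81, 140, 930 → MAD = 69

69 ms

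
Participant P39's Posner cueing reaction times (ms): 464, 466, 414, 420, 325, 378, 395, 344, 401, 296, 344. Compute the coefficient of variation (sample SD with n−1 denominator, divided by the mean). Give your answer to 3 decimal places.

0.142

n = 11, Σ = 4247, M = 386.0909
Σ(x−M)² = 30142.909; s = √(30142.909/10) = 54.9026
CV = 54.9026 / 386.0909 = 0.14220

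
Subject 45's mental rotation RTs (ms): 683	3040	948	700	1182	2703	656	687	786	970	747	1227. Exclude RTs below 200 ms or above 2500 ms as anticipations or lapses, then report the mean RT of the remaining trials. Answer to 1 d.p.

858.6 ms

Excluded: 2703, 3040
Retained (n=10): Σ = 8586
Mean = 8586/10 = 858.6000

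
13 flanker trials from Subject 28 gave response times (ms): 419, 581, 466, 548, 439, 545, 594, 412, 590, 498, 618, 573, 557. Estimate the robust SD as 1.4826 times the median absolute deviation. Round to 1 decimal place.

Sorted: 412, 419, 439, 466, 498, 545, 548, 557, 573, 581, 590, 594, 618 → median = 548
|x − 548| sorted: 0, 3, 9, 25, 33, 42, 46, 50, 70, 82, 109, 129, 136 → MAD = 46
Robust SD ≈ 1.4826 × 46 = 68.200

68.2 ms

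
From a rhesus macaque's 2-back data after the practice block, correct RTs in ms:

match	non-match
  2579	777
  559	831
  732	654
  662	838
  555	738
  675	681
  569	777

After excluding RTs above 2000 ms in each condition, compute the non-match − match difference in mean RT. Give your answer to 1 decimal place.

131.2 ms

match: exclude 2579
M(match) = 3752/6 = 625.333
M(non-match) = 5296/7 = 756.571
Difference = 756.571 − 625.333 = 131.238 ms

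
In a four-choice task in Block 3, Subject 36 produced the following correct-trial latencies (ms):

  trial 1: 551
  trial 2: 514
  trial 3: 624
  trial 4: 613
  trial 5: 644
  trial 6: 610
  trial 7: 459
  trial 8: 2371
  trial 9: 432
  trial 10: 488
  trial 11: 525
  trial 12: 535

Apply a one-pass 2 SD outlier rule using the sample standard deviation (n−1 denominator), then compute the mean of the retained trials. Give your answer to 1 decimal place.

n = 12, ΣRT = 8366, M = 697.167
Σ(x−M)² = 3106221.67; s = √(3106221.67/11) = 531.398
Cutoffs: 697.167 ± 2·531.398 → [-365.6, 1760.0]
Outside: 2371 → excluded.
Retained (n=11): Σ = 5995, mean = 5995/11 = 545.000

545.0 ms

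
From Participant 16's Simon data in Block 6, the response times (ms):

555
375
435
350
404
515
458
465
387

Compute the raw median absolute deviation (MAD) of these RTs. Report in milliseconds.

Sorted: 350, 375, 387, 404, 435, 458, 465, 515, 555 → median = 435
|x − 435|: 120, 60, 0, 85, 31, 80, 23, 30, 48
Sorted deviations: 0, 23, 30, 31, 48, 60, 80, 85, 120 → MAD = 48

48 ms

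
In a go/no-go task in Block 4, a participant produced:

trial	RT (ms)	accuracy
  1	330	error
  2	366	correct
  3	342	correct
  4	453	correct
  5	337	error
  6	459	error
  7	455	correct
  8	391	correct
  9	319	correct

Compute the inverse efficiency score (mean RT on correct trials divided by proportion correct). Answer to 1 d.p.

581.5 ms

Correct trials (n=6): 366, 342, 453, 455, 391, 319
Mean correct RT = 2326/6 = 387.6667 ms
Proportion correct = 6/9
IES = 387.6667 / (6/9) = 581.500 ms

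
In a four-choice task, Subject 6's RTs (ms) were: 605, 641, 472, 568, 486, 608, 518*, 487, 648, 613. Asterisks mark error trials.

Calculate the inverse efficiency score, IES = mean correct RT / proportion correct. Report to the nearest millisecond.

Correct trials (n=9): 605, 641, 472, 568, 486, 608, 487, 648, 613
Mean correct RT = 5128/9 = 569.7778 ms
Proportion correct = 9/10
IES = 569.7778 / (9/10) = 633.086 ms

633 ms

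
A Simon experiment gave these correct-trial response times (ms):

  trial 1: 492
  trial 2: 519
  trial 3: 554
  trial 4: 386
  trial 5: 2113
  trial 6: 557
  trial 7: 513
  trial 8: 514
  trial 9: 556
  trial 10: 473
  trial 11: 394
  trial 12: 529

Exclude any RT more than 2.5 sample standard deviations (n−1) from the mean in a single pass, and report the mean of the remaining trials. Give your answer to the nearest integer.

499 ms

n = 12, ΣRT = 7600, M = 633.333
Σ(x−M)² = 2424328.67; s = √(2424328.67/11) = 469.461
Cutoffs: 633.333 ± 2.5·469.461 → [-540.3, 1807.0]
Outside: 2113 → excluded.
Retained (n=11): Σ = 5487, mean = 5487/11 = 498.818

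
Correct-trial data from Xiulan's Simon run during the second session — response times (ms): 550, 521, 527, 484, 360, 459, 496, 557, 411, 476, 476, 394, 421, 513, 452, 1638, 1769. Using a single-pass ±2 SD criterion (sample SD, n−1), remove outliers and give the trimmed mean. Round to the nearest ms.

n = 17, ΣRT = 10504, M = 617.882
Σ(x−M)² = 2726663.76; s = √(2726663.76/16) = 412.815
Cutoffs: 617.882 ± 2·412.815 → [-207.7, 1443.5]
Outside: 1638, 1769 → excluded.
Retained (n=15): Σ = 7097, mean = 7097/15 = 473.133

473 ms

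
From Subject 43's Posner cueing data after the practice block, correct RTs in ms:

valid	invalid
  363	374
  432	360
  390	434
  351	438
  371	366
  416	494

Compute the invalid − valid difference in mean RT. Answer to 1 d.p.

M(valid) = 2323/6 = 387.167
M(invalid) = 2466/6 = 411.000
Difference = 411.000 − 387.167 = 23.833 ms

23.8 ms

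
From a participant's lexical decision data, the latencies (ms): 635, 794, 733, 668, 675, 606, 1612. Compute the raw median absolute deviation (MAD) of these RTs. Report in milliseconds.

58 ms

Sorted: 606, 635, 668, 675, 733, 794, 1612 → median = 675
|x − 675|: 40, 119, 58, 7, 0, 69, 937
Sorted deviations: 0, 7, 40, 58, 69, 119, 937 → MAD = 58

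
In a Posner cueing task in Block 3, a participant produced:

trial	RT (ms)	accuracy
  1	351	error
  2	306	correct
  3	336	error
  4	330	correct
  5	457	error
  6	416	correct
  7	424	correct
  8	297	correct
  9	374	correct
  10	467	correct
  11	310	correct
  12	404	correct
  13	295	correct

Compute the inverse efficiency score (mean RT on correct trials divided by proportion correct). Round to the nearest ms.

471 ms

Correct trials (n=10): 306, 330, 416, 424, 297, 374, 467, 310, 404, 295
Mean correct RT = 3623/10 = 362.3000 ms
Proportion correct = 10/13
IES = 362.3000 / (10/13) = 470.990 ms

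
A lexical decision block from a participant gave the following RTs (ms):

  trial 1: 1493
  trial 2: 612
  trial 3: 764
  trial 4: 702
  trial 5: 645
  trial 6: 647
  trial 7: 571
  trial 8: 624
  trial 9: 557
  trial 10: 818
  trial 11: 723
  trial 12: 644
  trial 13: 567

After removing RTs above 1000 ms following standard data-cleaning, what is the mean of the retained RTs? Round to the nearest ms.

656 ms

Excluded: 1493
Retained (n=12): Σ = 7874
Mean = 7874/12 = 656.1667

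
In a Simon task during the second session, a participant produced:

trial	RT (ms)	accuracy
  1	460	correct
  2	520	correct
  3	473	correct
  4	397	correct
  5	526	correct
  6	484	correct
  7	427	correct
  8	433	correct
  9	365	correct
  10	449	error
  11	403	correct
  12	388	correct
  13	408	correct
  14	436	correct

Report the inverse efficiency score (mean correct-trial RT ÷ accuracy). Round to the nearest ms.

Correct trials (n=13): 460, 520, 473, 397, 526, 484, 427, 433, 365, 403, 388, 408, 436
Mean correct RT = 5720/13 = 440.0000 ms
Proportion correct = 13/14
IES = 440.0000 / (13/14) = 473.846 ms

474 ms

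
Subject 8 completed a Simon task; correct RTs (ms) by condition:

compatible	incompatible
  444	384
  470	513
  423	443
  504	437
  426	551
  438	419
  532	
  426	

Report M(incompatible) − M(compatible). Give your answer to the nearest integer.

0 ms

M(compatible) = 3663/8 = 457.875
M(incompatible) = 2747/6 = 457.833
Difference = 457.833 − 457.875 = -0.042 ms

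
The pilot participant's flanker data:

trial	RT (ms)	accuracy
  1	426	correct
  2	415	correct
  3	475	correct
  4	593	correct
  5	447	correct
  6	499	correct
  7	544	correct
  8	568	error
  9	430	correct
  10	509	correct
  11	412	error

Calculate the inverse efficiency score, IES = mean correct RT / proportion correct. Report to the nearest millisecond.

589 ms

Correct trials (n=9): 426, 415, 475, 593, 447, 499, 544, 430, 509
Mean correct RT = 4338/9 = 482.0000 ms
Proportion correct = 9/11
IES = 482.0000 / (9/11) = 589.111 ms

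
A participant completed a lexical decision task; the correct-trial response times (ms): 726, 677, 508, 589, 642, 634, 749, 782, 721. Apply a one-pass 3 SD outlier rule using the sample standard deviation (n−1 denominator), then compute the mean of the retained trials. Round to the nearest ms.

670 ms

n = 9, ΣRT = 6028, M = 669.778
Σ(x−M)² = 59455.56; s = √(59455.56/8) = 86.209
Cutoffs: 669.778 ± 3·86.209 → [411.2, 928.4]
No RTs fall outside the cutoffs; all 9 retained. Mean = 6028/9 = 669.778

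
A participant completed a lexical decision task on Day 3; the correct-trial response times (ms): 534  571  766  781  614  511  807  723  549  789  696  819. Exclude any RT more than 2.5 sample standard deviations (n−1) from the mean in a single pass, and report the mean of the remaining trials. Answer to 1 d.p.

680.0 ms

n = 12, ΣRT = 8160, M = 680.000
Σ(x−M)² = 150308.00; s = √(150308.00/11) = 116.895
Cutoffs: 680.000 ± 2.5·116.895 → [387.8, 972.2]
No RTs fall outside the cutoffs; all 12 retained. Mean = 8160/12 = 680.000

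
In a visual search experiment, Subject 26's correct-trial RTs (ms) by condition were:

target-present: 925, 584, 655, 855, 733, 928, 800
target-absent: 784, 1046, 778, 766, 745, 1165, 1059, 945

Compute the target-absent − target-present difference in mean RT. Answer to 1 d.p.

128.1 ms

M(target-present) = 5480/7 = 782.857
M(target-absent) = 7288/8 = 911.000
Difference = 911.000 − 782.857 = 128.143 ms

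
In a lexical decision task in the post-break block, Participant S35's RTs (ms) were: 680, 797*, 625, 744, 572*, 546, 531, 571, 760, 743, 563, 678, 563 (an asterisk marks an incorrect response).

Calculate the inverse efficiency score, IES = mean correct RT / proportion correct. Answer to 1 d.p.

752.5 ms

Correct trials (n=11): 680, 625, 744, 546, 531, 571, 760, 743, 563, 678, 563
Mean correct RT = 7004/11 = 636.7273 ms
Proportion correct = 11/13
IES = 636.7273 / (11/13) = 752.496 ms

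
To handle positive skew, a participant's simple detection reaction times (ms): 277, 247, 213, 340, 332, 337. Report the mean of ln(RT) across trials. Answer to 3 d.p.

5.658

ln(RT): 5.6240, 5.5094, 5.3613, 5.8289, 5.8051, 5.8201
Σ ln(RT) = 33.9489
Mean = 33.9489/6 = 5.65814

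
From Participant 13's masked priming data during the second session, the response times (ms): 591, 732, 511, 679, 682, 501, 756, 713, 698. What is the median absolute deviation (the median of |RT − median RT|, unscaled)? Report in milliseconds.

50 ms

Sorted: 501, 511, 591, 679, 682, 698, 713, 732, 756 → median = 682
|x − 682|: 91, 50, 171, 3, 0, 181, 74, 31, 16
Sorted deviations: 0, 3, 16, 31, 50, 74, 91, 171, 181 → MAD = 50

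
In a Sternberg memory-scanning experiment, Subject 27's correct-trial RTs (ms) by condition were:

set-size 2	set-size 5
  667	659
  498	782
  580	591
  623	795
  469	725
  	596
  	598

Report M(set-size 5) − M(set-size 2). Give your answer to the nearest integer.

M(set-size 2) = 2837/5 = 567.400
M(set-size 5) = 4746/7 = 678.000
Difference = 678.000 − 567.400 = 110.600 ms

111 ms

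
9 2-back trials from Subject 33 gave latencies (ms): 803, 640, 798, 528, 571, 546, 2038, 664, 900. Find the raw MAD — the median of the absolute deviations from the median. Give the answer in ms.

134 ms

Sorted: 528, 546, 571, 640, 664, 798, 803, 900, 2038 → median = 664
|x − 664|: 139, 24, 134, 136, 93, 118, 1374, 0, 236
Sorted deviations: 0, 24, 93, 118, 134, 136, 139, 236, 1374 → MAD = 134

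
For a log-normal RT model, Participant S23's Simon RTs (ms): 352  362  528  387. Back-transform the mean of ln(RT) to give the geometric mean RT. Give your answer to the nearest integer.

402 ms

ln(RT): 5.8636, 5.8916, 6.2691, 5.9584
Mean ln(RT) = 23.9828/4 = 5.99570
Geometric mean = exp(5.99570) = 401.70 ms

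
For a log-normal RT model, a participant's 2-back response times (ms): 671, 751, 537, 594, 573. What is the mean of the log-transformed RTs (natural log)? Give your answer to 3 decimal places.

6.431

ln(RT): 6.5088, 6.6214, 6.2860, 6.3869, 6.3509
Σ ln(RT) = 32.1539
Mean = 32.1539/5 = 6.43079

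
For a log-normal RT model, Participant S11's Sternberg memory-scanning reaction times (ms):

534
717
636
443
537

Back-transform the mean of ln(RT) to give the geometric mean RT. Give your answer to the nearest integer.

ln(RT): 6.2804, 6.5751, 6.4552, 6.0936, 6.2860
Mean ln(RT) = 31.6902/5 = 6.33805
Geometric mean = exp(6.33805) = 565.69 ms

566 ms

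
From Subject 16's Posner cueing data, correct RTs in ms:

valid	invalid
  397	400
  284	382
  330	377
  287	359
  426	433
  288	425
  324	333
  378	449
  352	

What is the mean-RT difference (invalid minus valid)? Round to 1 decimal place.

54.1 ms

M(valid) = 3066/9 = 340.667
M(invalid) = 3158/8 = 394.750
Difference = 394.750 − 340.667 = 54.083 ms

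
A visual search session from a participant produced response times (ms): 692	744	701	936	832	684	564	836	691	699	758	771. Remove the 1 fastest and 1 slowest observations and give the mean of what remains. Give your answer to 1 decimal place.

740.8 ms

Sorted: 564, 684, 691, 692, 699, 701, 744, 758, 771, 832, 836, 936
Drop lowest 1 (564) and highest 1 (936)
Remaining (n=10): Σ = 7408, mean = 7408/10 = 740.800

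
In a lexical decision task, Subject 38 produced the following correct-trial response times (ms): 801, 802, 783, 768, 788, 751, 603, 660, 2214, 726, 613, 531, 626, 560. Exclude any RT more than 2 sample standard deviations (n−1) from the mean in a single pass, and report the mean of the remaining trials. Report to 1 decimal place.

n = 14, ΣRT = 11226, M = 801.857
Σ(x−M)² = 2262301.71; s = √(2262301.71/13) = 417.161
Cutoffs: 801.857 ± 2·417.161 → [-32.5, 1636.2]
Outside: 2214 → excluded.
Retained (n=13): Σ = 9012, mean = 9012/13 = 693.231

693.2 ms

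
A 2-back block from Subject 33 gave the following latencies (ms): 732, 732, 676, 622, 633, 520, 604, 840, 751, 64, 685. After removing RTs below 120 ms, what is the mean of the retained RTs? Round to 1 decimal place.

Excluded: 64
Retained (n=10): Σ = 6795
Mean = 6795/10 = 679.5000

679.5 ms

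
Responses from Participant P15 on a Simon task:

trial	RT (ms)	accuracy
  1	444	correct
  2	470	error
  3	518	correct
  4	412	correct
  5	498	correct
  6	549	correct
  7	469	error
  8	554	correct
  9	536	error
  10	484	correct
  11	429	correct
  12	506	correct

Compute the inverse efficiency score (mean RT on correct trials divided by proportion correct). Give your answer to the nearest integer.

651 ms

Correct trials (n=9): 444, 518, 412, 498, 549, 554, 484, 429, 506
Mean correct RT = 4394/9 = 488.2222 ms
Proportion correct = 9/12
IES = 488.2222 / (9/12) = 650.963 ms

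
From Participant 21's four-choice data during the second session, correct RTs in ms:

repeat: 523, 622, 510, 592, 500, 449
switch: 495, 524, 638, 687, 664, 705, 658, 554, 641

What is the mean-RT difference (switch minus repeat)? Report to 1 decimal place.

M(repeat) = 3196/6 = 532.667
M(switch) = 5566/9 = 618.444
Difference = 618.444 − 532.667 = 85.778 ms

85.8 ms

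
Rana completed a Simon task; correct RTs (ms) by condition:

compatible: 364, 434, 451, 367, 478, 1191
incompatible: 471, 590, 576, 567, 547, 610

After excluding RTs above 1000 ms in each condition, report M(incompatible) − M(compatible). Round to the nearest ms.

141 ms

compatible: exclude 1191
M(compatible) = 2094/5 = 418.800
M(incompatible) = 3361/6 = 560.167
Difference = 560.167 − 418.800 = 141.367 ms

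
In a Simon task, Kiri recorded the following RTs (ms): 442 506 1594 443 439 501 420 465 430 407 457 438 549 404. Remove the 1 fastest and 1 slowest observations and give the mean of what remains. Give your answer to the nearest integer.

458 ms

Sorted: 404, 407, 420, 430, 438, 439, 442, 443, 457, 465, 501, 506, 549, 1594
Drop lowest 1 (404) and highest 1 (1594)
Remaining (n=12): Σ = 5497, mean = 5497/12 = 458.083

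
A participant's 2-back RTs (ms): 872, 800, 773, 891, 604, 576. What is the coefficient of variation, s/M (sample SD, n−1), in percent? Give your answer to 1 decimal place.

17.8%

n = 6, Σ = 4516, M = 752.6667
Σ(x−M)² = 89343.333; s = √(89343.333/5) = 133.6737
CV = 133.6737 / 752.6667 = 0.17760 = 17.760%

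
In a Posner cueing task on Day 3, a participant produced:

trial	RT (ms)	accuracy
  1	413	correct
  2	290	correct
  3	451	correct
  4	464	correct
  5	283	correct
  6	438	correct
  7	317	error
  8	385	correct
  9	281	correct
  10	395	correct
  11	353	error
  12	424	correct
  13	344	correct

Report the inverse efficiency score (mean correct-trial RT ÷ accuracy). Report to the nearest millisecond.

Correct trials (n=11): 413, 290, 451, 464, 283, 438, 385, 281, 395, 424, 344
Mean correct RT = 4168/11 = 378.9091 ms
Proportion correct = 11/13
IES = 378.9091 / (11/13) = 447.802 ms

448 ms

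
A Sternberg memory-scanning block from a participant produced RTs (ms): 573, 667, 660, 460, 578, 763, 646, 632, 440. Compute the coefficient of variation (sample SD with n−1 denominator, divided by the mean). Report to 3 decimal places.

0.170

n = 9, Σ = 5419, M = 602.1111
Σ(x−M)² = 84170.889; s = √(84170.889/8) = 102.5737
CV = 102.5737 / 602.1111 = 0.17036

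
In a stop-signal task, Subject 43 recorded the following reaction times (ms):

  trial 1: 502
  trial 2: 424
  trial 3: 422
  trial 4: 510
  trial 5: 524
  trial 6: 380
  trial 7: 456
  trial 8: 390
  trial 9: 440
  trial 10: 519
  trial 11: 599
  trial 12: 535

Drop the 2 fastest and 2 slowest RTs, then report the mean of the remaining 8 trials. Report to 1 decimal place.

474.6 ms

Sorted: 380, 390, 422, 424, 440, 456, 502, 510, 519, 524, 535, 599
Drop lowest 2 (380, 390) and highest 2 (535, 599)
Remaining (n=8): Σ = 3797, mean = 3797/8 = 474.625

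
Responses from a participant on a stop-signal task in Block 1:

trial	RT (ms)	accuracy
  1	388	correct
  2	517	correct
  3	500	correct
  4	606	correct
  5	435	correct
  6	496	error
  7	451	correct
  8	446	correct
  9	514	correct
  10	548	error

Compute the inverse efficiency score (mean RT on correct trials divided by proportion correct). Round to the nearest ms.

Correct trials (n=8): 388, 517, 500, 606, 435, 451, 446, 514
Mean correct RT = 3857/8 = 482.1250 ms
Proportion correct = 8/10
IES = 482.1250 / (8/10) = 602.656 ms

603 ms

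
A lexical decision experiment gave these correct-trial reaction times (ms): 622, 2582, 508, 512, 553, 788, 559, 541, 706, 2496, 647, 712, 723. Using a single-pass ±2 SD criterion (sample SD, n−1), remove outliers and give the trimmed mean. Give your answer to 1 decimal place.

624.6 ms

n = 13, ΣRT = 11949, M = 919.154
Σ(x−M)² = 6299495.69; s = √(6299495.69/12) = 724.540
Cutoffs: 919.154 ± 2·724.540 → [-529.9, 2368.2]
Outside: 2496, 2582 → excluded.
Retained (n=11): Σ = 6871, mean = 6871/11 = 624.636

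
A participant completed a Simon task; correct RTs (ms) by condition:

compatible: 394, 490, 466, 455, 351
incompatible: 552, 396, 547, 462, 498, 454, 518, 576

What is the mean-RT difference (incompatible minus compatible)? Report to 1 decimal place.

69.2 ms

M(compatible) = 2156/5 = 431.200
M(incompatible) = 4003/8 = 500.375
Difference = 500.375 − 431.200 = 69.175 ms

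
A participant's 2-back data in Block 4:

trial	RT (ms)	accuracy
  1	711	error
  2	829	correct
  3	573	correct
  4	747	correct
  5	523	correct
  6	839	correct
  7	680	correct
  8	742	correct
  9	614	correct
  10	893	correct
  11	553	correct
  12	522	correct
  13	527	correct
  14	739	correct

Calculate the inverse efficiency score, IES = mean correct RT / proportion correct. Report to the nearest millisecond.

727 ms

Correct trials (n=13): 829, 573, 747, 523, 839, 680, 742, 614, 893, 553, 522, 527, 739
Mean correct RT = 8781/13 = 675.4615 ms
Proportion correct = 13/14
IES = 675.4615 / (13/14) = 727.420 ms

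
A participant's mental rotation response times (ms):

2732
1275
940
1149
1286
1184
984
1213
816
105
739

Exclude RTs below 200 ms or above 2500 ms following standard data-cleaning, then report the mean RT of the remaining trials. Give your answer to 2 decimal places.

Excluded: 105, 2732
Retained (n=9): Σ = 9586
Mean = 9586/9 = 1065.1111

1065.11 ms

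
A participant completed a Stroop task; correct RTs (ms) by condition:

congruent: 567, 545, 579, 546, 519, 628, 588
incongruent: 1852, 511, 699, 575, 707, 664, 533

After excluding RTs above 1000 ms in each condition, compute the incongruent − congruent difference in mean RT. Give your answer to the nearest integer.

incongruent: exclude 1852
M(congruent) = 3972/7 = 567.429
M(incongruent) = 3689/6 = 614.833
Difference = 614.833 − 567.429 = 47.405 ms

47 ms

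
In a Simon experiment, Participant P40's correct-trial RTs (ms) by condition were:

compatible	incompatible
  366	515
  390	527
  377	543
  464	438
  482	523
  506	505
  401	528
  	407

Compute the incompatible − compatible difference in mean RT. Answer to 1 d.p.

M(compatible) = 2986/7 = 426.571
M(incompatible) = 3986/8 = 498.250
Difference = 498.250 − 426.571 = 71.679 ms

71.7 ms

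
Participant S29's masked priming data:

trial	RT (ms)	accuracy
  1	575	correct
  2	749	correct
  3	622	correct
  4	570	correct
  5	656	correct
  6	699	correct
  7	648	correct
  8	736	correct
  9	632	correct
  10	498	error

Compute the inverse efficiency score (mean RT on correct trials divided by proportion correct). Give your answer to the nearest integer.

Correct trials (n=9): 575, 749, 622, 570, 656, 699, 648, 736, 632
Mean correct RT = 5887/9 = 654.1111 ms
Proportion correct = 9/10
IES = 654.1111 / (9/10) = 726.790 ms

727 ms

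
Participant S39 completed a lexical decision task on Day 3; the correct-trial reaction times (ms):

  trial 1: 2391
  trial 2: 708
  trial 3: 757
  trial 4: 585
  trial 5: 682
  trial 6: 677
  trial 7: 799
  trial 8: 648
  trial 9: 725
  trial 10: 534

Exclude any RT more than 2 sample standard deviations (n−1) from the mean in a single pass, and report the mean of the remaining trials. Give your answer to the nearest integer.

679 ms

n = 10, ΣRT = 8506, M = 850.600
Σ(x−M)² = 2690754.40; s = √(2690754.40/9) = 546.784
Cutoffs: 850.600 ± 2·546.784 → [-243.0, 1944.2]
Outside: 2391 → excluded.
Retained (n=9): Σ = 6115, mean = 6115/9 = 679.444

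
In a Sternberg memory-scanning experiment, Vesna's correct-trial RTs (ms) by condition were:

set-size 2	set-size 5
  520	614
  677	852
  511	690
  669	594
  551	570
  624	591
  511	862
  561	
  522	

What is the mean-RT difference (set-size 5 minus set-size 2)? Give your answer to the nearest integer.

M(set-size 2) = 5146/9 = 571.778
M(set-size 5) = 4773/7 = 681.857
Difference = 681.857 − 571.778 = 110.079 ms

110 ms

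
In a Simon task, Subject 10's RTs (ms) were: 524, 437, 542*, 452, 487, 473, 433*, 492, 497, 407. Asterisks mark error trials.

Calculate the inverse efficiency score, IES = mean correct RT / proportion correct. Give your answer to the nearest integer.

Correct trials (n=8): 524, 437, 452, 487, 473, 492, 497, 407
Mean correct RT = 3769/8 = 471.1250 ms
Proportion correct = 8/10
IES = 471.1250 / (8/10) = 588.906 ms

589 ms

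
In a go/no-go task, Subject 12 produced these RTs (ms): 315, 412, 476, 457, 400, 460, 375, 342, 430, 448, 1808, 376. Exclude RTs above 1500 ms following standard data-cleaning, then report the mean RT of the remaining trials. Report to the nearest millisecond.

Excluded: 1808
Retained (n=11): Σ = 4491
Mean = 4491/11 = 408.2727

408 ms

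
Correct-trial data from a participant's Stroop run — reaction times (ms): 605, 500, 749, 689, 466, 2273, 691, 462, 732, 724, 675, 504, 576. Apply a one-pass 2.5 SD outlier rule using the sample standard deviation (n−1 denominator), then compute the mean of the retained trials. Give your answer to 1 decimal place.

n = 13, ΣRT = 9646, M = 742.000
Σ(x−M)² = 2670442.00; s = √(2670442.00/12) = 471.738
Cutoffs: 742.000 ± 2.5·471.738 → [-437.3, 1921.3]
Outside: 2273 → excluded.
Retained (n=12): Σ = 7373, mean = 7373/12 = 614.417

614.4 ms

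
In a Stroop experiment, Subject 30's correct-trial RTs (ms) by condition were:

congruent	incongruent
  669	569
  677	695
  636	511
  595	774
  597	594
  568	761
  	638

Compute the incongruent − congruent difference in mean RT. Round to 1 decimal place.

25.2 ms

M(congruent) = 3742/6 = 623.667
M(incongruent) = 4542/7 = 648.857
Difference = 648.857 − 623.667 = 25.190 ms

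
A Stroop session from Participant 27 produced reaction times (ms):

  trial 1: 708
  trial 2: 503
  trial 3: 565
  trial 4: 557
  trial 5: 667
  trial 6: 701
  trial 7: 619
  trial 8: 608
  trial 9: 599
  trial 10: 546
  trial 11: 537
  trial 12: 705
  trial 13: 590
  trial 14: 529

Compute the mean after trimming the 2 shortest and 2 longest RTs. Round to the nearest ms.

Sorted: 503, 529, 537, 546, 557, 565, 590, 599, 608, 619, 667, 701, 705, 708
Drop lowest 2 (503, 529) and highest 2 (705, 708)
Remaining (n=10): Σ = 5989, mean = 5989/10 = 598.900

599 ms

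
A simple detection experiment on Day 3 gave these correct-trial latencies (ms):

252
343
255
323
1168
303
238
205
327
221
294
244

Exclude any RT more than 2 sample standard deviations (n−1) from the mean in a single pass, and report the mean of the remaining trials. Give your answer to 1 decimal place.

273.2 ms

n = 12, ΣRT = 4173, M = 347.750
Σ(x−M)² = 755790.25; s = √(755790.25/11) = 262.122
Cutoffs: 347.750 ± 2·262.122 → [-176.5, 872.0]
Outside: 1168 → excluded.
Retained (n=11): Σ = 3005, mean = 3005/11 = 273.182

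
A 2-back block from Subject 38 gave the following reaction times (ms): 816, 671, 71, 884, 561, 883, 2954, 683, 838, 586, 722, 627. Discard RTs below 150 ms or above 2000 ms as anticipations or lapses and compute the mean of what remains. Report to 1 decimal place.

Excluded: 71, 2954
Retained (n=10): Σ = 7271
Mean = 7271/10 = 727.1000

727.1 ms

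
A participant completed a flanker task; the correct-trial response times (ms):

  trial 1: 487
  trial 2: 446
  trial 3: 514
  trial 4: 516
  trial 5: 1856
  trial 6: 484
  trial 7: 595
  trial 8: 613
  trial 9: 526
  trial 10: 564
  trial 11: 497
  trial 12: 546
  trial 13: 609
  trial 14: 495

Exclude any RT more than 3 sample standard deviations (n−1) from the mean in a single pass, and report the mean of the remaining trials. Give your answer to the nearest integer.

n = 14, ΣRT = 8748, M = 624.857
Σ(x−M)² = 1664875.71; s = √(1664875.71/13) = 357.865
Cutoffs: 624.857 ± 3·357.865 → [-448.7, 1698.5]
Outside: 1856 → excluded.
Retained (n=13): Σ = 6892, mean = 6892/13 = 530.154

530 ms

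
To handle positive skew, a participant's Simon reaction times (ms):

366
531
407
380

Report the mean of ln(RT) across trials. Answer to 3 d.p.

6.032

ln(RT): 5.9026, 6.2748, 6.0088, 5.9402
Σ ln(RT) = 24.1264
Mean = 24.1264/4 = 6.03159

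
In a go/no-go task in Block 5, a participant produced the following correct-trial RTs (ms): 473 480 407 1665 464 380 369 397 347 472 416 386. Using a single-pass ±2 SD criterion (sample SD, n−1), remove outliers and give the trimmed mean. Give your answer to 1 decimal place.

n = 12, ΣRT = 6256, M = 521.333
Σ(x−M)² = 1449252.67; s = √(1449252.67/11) = 362.974
Cutoffs: 521.333 ± 2·362.974 → [-204.6, 1247.3]
Outside: 1665 → excluded.
Retained (n=11): Σ = 4591, mean = 4591/11 = 417.364

417.4 ms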